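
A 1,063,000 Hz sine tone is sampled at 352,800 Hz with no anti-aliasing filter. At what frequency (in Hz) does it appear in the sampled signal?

4,600 Hz

Nyquist = 352,800/2 = 176,400 Hz; 1,063,000 Hz exceeds it.
Alias = |1,063,000 − 3×352,800| = |1,063,000 − 1,058,400| = 4,600 Hz.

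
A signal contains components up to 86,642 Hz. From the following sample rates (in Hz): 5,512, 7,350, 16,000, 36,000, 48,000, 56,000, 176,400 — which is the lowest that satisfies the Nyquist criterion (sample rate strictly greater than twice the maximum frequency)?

176,400 Hz

Need sample rate > 2 × 86,642 = 173,284 Hz.
Lowest listed rate above 173,284 Hz is 176,400 Hz.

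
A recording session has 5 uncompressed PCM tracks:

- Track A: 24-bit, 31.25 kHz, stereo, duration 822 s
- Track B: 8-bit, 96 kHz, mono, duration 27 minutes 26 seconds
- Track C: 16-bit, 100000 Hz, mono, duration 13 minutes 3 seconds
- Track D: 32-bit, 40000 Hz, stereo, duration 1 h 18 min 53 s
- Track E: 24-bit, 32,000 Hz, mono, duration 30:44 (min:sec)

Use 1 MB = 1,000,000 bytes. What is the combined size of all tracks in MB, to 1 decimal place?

2160.3 MB

Track A: 31,250 × 822 × 3 × 2 = 154,125,000 bytes.
Track B: 27 minutes 26 seconds = 1,646 s; 96,000 × 1,646 × 1 × 1 = 158,016,000 bytes.
Track C: 13 minutes 3 seconds = 783 s; 100,000 × 783 × 2 × 1 = 156,600,000 bytes.
Track D: 1 h 18 min 53 s = 4,733 s; 40,000 × 4,733 × 4 × 2 = 1,514,560,000 bytes.
Track E: 30:44 (min:sec) = 1,844 s; 32,000 × 1,844 × 3 × 1 = 177,024,000 bytes.
Total = 2,160,325,000 bytes = 2160.3 MB.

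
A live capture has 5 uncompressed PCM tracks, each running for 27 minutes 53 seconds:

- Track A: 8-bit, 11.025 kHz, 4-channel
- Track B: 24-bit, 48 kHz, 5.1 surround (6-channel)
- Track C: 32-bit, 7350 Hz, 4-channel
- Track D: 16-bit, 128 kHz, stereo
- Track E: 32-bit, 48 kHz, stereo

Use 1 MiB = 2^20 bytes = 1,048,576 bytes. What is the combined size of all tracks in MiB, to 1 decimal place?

27 minutes 53 seconds = 1,673 s.
Track A: 11,025 × 1,673 × 1 × 4 = 73,779,300 bytes.
Track B: 48,000 × 1,673 × 3 × 6 = 1,445,472,000 bytes.
Track C: 7,350 × 1,673 × 4 × 4 = 196,744,800 bytes.
Track D: 128,000 × 1,673 × 2 × 2 = 856,576,000 bytes.
Track E: 48,000 × 1,673 × 4 × 2 = 642,432,000 bytes.
Total = 3,215,004,100 bytes = 3066.1 MiB.

3066.1 MiB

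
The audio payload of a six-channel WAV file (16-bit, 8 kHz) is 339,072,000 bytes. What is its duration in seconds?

3,532 seconds

Byte rate = 8,000 × 2 × 6 = 96,000 bytes/s.
Duration = 339,072,000 / 96,000 = 3,532 s.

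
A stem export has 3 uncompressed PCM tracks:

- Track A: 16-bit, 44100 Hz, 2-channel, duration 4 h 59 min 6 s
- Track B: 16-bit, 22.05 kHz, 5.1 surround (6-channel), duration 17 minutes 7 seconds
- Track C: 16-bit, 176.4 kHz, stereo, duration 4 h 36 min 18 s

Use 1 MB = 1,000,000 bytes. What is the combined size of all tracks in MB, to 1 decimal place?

Track A: 4 h 59 min 6 s = 17,946 s; 44,100 × 17,946 × 2 × 2 = 3,165,674,400 bytes.
Track B: 17 minutes 7 seconds = 1,027 s; 22,050 × 1,027 × 2 × 6 = 271,744,200 bytes.
Track C: 4 h 36 min 18 s = 16,578 s; 176,400 × 16,578 × 2 × 2 = 11,697,436,800 bytes.
Total = 15,134,855,400 bytes = 15134.9 MB.

15134.9 MB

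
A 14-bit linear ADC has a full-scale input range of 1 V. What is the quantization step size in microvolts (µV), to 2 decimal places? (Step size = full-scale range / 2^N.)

61.04 µV

1 V / 2^14 = 1 / 16,384 V = 61.04 µV.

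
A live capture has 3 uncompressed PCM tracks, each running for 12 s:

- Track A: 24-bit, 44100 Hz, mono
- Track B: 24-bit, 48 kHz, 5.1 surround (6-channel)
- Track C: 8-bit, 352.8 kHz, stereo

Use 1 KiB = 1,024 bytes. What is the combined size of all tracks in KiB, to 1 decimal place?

19944.1 KiB

Track A: 44,100 × 12 × 3 × 1 = 1,587,600 bytes.
Track B: 48,000 × 12 × 3 × 6 = 10,368,000 bytes.
Track C: 352,800 × 12 × 1 × 2 = 8,467,200 bytes.
Total = 20,422,800 bytes = 19944.1 KiB.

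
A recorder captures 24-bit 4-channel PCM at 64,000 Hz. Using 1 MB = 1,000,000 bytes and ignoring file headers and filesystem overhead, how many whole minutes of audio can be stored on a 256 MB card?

Uncompressed byte rate = 64,000 × 3 × 4 = 768,000 bytes/s.
Capacity = 256 × 1,000,000 = 256,000,000 bytes.
256,000,000 / 768,000 ≈ 333.33 s → 5 minutes.

5 minutes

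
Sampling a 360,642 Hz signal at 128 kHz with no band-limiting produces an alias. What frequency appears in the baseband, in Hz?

23,358 Hz

Nyquist = 128,000/2 = 64,000 Hz; 360,642 Hz exceeds it.
Alias = |360,642 − 3×128,000| = |360,642 − 384,000| = 23,358 Hz.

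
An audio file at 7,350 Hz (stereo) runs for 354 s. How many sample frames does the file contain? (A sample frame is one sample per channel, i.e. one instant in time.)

2,601,900 sample frames

7,350 samples/s × 354 s = 2,601,900 frames.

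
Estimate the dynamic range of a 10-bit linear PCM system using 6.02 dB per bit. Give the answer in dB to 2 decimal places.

60.20 dB

10 × 6.02 = 60.20 dB.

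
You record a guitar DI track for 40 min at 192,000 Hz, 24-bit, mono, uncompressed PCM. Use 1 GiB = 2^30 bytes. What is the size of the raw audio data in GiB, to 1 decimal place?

1.3 GiB

Duration = 40 min = 2,400 s.
Bytes = 192,000 samples/s × 2,400 s × 3 bytes/sample × 1 ch = 1,382,400,000 bytes.
1,382,400,000 / 1,073,741,824 = 1.3 GiB.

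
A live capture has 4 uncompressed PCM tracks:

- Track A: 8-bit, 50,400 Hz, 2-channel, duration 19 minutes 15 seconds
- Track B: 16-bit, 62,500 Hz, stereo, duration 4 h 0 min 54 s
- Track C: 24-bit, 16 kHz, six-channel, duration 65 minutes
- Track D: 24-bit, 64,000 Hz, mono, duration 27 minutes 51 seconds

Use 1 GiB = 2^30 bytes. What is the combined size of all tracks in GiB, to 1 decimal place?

4.8 GiB

Track A: 19 minutes 15 seconds = 1,155 s; 50,400 × 1,155 × 1 × 2 = 116,424,000 bytes.
Track B: 4 h 0 min 54 s = 14,454 s; 62,500 × 14,454 × 2 × 2 = 3,613,500,000 bytes.
Track C: 65 minutes = 3,900 s; 16,000 × 3,900 × 3 × 6 = 1,123,200,000 bytes.
Track D: 27 minutes 51 seconds = 1,671 s; 64,000 × 1,671 × 3 × 1 = 320,832,000 bytes.
Total = 5,173,956,000 bytes = 4.8 GiB.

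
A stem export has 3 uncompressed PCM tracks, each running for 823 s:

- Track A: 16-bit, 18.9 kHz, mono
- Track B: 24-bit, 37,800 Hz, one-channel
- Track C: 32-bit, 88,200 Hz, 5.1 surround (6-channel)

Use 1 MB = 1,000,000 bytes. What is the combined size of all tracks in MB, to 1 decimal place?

1866.6 MB

Track A: 18,900 × 823 × 2 × 1 = 31,109,400 bytes.
Track B: 37,800 × 823 × 3 × 1 = 93,328,200 bytes.
Track C: 88,200 × 823 × 4 × 6 = 1,742,126,400 bytes.
Total = 1,866,564,000 bytes = 1866.6 MB.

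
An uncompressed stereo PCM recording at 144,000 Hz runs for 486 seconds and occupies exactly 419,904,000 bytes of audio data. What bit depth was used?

Bytes per sample = 419,904,000 / (144,000 × 486 × 2) = 419,904,000 / 139,968,000 = 3.
Bit depth = 3 × 8 = 24 bits.

24 bits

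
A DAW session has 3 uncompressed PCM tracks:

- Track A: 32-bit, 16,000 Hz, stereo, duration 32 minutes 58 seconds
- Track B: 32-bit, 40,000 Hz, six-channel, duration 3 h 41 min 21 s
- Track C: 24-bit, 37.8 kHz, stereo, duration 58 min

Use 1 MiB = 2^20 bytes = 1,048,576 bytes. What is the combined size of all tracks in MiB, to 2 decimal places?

13153.27 MiB

Track A: 32 minutes 58 seconds = 1,978 s; 16,000 × 1,978 × 4 × 2 = 253,184,000 bytes.
Track B: 3 h 41 min 21 s = 13,281 s; 40,000 × 13,281 × 4 × 6 = 12,749,760,000 bytes.
Track C: 58 min = 3,480 s; 37,800 × 3,480 × 3 × 2 = 789,264,000 bytes.
Total = 13,792,208,000 bytes = 13153.27 MiB.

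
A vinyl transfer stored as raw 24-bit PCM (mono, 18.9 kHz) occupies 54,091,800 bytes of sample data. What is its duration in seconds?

Byte rate = 18,900 × 3 × 1 = 56,700 bytes/s.
Duration = 54,091,800 / 56,700 = 954 s.

954 seconds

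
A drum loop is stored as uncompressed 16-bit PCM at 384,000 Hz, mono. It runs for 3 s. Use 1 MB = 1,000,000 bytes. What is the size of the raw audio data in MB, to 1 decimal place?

Bytes = 384,000 samples/s × 3 s × 2 bytes/sample × 1 ch = 2,304,000 bytes.
2,304,000 / 1,000,000 = 2.3 MB.

2.3 MB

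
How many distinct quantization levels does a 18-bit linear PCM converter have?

262,144 levels

2^18 = 262,144.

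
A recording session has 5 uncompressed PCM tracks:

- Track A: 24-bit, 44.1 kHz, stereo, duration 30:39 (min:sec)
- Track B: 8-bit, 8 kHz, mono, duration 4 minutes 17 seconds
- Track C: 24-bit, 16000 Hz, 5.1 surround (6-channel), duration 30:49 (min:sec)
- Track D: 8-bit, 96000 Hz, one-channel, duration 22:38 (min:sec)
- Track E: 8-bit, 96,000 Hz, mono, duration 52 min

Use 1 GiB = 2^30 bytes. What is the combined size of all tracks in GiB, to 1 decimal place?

1.4 GiB

Track A: 30:39 (min:sec) = 1,839 s; 44,100 × 1,839 × 3 × 2 = 486,599,400 bytes.
Track B: 4 minutes 17 seconds = 257 s; 8,000 × 257 × 1 × 1 = 2,056,000 bytes.
Track C: 30:49 (min:sec) = 1,849 s; 16,000 × 1,849 × 3 × 6 = 532,512,000 bytes.
Track D: 22:38 (min:sec) = 1,358 s; 96,000 × 1,358 × 1 × 1 = 130,368,000 bytes.
Track E: 52 min = 3,120 s; 96,000 × 3,120 × 1 × 1 = 299,520,000 bytes.
Total = 1,451,055,400 bytes = 1.4 GiB.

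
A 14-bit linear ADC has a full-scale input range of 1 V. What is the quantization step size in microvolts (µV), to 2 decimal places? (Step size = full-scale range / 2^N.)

61.04 µV

1 V / 2^14 = 1 / 16,384 V = 61.04 µV.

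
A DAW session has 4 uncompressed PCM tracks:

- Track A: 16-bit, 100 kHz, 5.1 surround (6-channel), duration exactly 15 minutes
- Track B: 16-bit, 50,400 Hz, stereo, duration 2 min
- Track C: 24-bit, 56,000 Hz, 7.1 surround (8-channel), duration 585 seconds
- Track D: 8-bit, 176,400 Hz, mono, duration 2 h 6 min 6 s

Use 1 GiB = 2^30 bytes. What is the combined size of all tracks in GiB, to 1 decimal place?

Track A: exactly 15 minutes = 900 s; 100,000 × 900 × 2 × 6 = 1,080,000,000 bytes.
Track B: 2 min = 120 s; 50,400 × 120 × 2 × 2 = 24,192,000 bytes.
Track C: 56,000 × 585 × 3 × 8 = 786,240,000 bytes.
Track D: 2 h 6 min 6 s = 7,566 s; 176,400 × 7,566 × 1 × 1 = 1,334,642,400 bytes.
Total = 3,225,074,400 bytes = 3.0 GiB.

3.0 GiB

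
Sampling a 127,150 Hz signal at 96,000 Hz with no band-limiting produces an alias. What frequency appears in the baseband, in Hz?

Nyquist = 96,000/2 = 48,000 Hz; 127,150 Hz exceeds it.
Alias = |127,150 − 1×96,000| = |127,150 − 96,000| = 31,150 Hz.

31,150 Hz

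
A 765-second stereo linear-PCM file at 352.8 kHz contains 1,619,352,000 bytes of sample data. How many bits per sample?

Bytes per sample = 1,619,352,000 / (352,800 × 765 × 2) = 1,619,352,000 / 539,784,000 = 3.
Bit depth = 3 × 8 = 24 bits.

24 bits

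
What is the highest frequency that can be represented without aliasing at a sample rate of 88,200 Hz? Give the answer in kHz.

Nyquist frequency = sample rate / 2 = 88,200 / 2 = 44.1 kHz.

44.1 kHz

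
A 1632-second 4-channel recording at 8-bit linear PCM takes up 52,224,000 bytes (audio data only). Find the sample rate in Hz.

Bytes = sample_rate × seconds × bytes_per_sample × channels.
sample_rate = 52,224,000 / (1,632 × 1 × 4) = 52,224,000 / 6,528 = 8,000 Hz.

8,000 Hz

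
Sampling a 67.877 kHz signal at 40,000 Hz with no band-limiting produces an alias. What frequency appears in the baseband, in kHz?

Nyquist = 40,000/2 = 20,000 Hz; 67,877 Hz exceeds it.
Alias = |67,877 − 2×40,000| = |67,877 − 80,000| = 12,123 Hz = 12.123 kHz.

12.123 kHz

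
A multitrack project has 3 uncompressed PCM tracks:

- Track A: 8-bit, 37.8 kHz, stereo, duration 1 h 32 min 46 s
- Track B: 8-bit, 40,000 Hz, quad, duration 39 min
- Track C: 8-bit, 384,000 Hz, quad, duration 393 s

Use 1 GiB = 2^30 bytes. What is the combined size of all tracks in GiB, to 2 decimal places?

Track A: 1 h 32 min 46 s = 5,566 s; 37,800 × 5,566 × 1 × 2 = 420,789,600 bytes.
Track B: 39 min = 2,340 s; 40,000 × 2,340 × 1 × 4 = 374,400,000 bytes.
Track C: 384,000 × 393 × 1 × 4 = 603,648,000 bytes.
Total = 1,398,837,600 bytes = 1.30 GiB.

1.30 GiB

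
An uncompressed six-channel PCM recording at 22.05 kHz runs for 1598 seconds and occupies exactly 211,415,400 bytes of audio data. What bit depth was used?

8 bits

Bytes per sample = 211,415,400 / (22,050 × 1,598 × 6) = 211,415,400 / 211,415,400 = 1.
Bit depth = 1 × 8 = 8 bits.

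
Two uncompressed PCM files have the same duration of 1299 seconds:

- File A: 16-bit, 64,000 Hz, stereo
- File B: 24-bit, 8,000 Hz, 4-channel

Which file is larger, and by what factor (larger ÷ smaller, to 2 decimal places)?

File A, by a factor of 2.67

File A: 64,000 × 2 × 2 = 256,000 bytes/s.
File B: 8,000 × 3 × 4 = 96,000 bytes/s.
File A is larger; ratio = 332,544,000 / 124,704,000 = 2.67.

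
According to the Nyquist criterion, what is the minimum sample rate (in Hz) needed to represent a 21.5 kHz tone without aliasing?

Minimum sample rate = 2 × 21,500 Hz = 43,000 Hz.

43,000 Hz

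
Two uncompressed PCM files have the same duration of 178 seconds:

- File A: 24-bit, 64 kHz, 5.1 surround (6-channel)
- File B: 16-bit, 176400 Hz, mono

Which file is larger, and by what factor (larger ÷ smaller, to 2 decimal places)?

File A: 64,000 × 3 × 6 = 1,152,000 bytes/s.
File B: 176,400 × 2 × 1 = 352,800 bytes/s.
File A is larger; ratio = 205,056,000 / 62,798,400 = 3.27.

File A, by a factor of 3.27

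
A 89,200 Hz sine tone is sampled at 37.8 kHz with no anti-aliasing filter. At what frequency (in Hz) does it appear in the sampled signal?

13,600 Hz

Nyquist = 37,800/2 = 18,900 Hz; 89,200 Hz exceeds it.
Alias = |89,200 − 2×37,800| = |89,200 − 75,600| = 13,600 Hz.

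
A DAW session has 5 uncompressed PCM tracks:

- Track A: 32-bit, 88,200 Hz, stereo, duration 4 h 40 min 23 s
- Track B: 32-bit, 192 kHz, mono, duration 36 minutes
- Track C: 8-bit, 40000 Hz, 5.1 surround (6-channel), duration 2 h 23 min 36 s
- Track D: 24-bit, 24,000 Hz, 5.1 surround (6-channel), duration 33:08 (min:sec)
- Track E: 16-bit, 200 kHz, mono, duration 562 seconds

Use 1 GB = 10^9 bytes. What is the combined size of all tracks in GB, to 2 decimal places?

16.68 GB

Track A: 4 h 40 min 23 s = 16,823 s; 88,200 × 16,823 × 4 × 2 = 11,870,308,800 bytes.
Track B: 36 minutes = 2,160 s; 192,000 × 2,160 × 4 × 1 = 1,658,880,000 bytes.
Track C: 2 h 23 min 36 s = 8,616 s; 40,000 × 8,616 × 1 × 6 = 2,067,840,000 bytes.
Track D: 33:08 (min:sec) = 1,988 s; 24,000 × 1,988 × 3 × 6 = 858,816,000 bytes.
Track E: 200,000 × 562 × 2 × 1 = 224,800,000 bytes.
Total = 16,680,644,800 bytes = 16.68 GB.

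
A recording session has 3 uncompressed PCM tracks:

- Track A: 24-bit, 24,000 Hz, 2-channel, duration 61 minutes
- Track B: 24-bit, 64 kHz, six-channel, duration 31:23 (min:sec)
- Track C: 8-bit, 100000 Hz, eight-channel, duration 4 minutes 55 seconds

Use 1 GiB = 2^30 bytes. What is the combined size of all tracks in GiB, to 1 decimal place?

2.7 GiB

Track A: 61 minutes = 3,660 s; 24,000 × 3,660 × 3 × 2 = 527,040,000 bytes.
Track B: 31:23 (min:sec) = 1,883 s; 64,000 × 1,883 × 3 × 6 = 2,169,216,000 bytes.
Track C: 4 minutes 55 seconds = 295 s; 100,000 × 295 × 1 × 8 = 236,000,000 bytes.
Total = 2,932,256,000 bytes = 2.7 GiB.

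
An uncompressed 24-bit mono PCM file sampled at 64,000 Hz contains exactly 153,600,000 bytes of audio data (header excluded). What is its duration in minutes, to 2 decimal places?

13.33 minutes

Byte rate = 64,000 × 3 × 1 = 192,000 bytes/s.
Duration = 153,600,000 / 192,000 = 800 s.
800 s / 60 = 13.33 minutes.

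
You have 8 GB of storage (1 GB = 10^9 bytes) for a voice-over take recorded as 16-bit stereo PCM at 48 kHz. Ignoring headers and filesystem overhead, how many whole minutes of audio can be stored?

694 minutes

Uncompressed byte rate = 48,000 × 2 × 2 = 192,000 bytes/s.
Capacity = 8 × 1,000,000,000 = 8,000,000,000 bytes.
8,000,000,000 / 192,000 ≈ 41666.67 s → 694 minutes.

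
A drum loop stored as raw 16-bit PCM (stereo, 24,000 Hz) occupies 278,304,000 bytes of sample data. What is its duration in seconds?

2,899 seconds

Byte rate = 24,000 × 2 × 2 = 96,000 bytes/s.
Duration = 278,304,000 / 96,000 = 2,899 s.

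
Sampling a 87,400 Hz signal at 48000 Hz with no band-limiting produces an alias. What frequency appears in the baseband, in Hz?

8,600 Hz

Nyquist = 48,000/2 = 24,000 Hz; 87,400 Hz exceeds it.
Alias = |87,400 − 2×48,000| = |87,400 − 96,000| = 8,600 Hz.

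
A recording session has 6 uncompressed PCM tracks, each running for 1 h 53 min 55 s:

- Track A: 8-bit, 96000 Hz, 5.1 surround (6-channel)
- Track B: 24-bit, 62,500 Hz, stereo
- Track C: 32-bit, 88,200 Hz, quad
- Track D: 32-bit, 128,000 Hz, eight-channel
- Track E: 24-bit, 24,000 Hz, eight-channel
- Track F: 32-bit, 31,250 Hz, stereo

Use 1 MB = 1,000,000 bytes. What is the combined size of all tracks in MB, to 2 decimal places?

49787.51 MB

1 h 53 min 55 s = 6,835 s.
Track A: 96,000 × 6,835 × 1 × 6 = 3,936,960,000 bytes.
Track B: 62,500 × 6,835 × 3 × 2 = 2,563,125,000 bytes.
Track C: 88,200 × 6,835 × 4 × 4 = 9,645,552,000 bytes.
Track D: 128,000 × 6,835 × 4 × 8 = 27,996,160,000 bytes.
Track E: 24,000 × 6,835 × 3 × 8 = 3,936,960,000 bytes.
Track F: 31,250 × 6,835 × 4 × 2 = 1,708,750,000 bytes.
Total = 49,787,507,000 bytes = 49787.51 MB.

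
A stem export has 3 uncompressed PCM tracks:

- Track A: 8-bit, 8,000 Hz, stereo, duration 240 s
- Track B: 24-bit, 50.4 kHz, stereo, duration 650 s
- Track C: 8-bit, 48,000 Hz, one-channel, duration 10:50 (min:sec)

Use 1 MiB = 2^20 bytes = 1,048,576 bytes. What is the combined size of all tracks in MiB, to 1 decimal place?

Track A: 8,000 × 240 × 1 × 2 = 3,840,000 bytes.
Track B: 50,400 × 650 × 3 × 2 = 196,560,000 bytes.
Track C: 10:50 (min:sec) = 650 s; 48,000 × 650 × 1 × 1 = 31,200,000 bytes.
Total = 231,600,000 bytes = 220.9 MiB.

220.9 MiB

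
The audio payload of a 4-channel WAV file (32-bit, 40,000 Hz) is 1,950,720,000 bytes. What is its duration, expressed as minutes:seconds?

50:48

Byte rate = 40,000 × 4 × 4 = 640,000 bytes/s.
Duration = 1,950,720,000 / 640,000 = 3,048 s.
3,048 s = 50:48.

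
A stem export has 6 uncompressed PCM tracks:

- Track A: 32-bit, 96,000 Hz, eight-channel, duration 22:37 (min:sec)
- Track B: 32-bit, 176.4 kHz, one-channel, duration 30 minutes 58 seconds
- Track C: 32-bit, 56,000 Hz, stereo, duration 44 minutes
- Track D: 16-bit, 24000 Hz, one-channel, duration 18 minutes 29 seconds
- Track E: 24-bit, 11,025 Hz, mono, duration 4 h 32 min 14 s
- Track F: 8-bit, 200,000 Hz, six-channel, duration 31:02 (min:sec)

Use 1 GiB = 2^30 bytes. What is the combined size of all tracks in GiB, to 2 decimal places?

Track A: 22:37 (min:sec) = 1,357 s; 96,000 × 1,357 × 4 × 8 = 4,168,704,000 bytes.
Track B: 30 minutes 58 seconds = 1,858 s; 176,400 × 1,858 × 4 × 1 = 1,311,004,800 bytes.
Track C: 44 minutes = 2,640 s; 56,000 × 2,640 × 4 × 2 = 1,182,720,000 bytes.
Track D: 18 minutes 29 seconds = 1,109 s; 24,000 × 1,109 × 2 × 1 = 53,232,000 bytes.
Track E: 4 h 32 min 14 s = 16,334 s; 11,025 × 16,334 × 3 × 1 = 540,247,050 bytes.
Track F: 31:02 (min:sec) = 1,862 s; 200,000 × 1,862 × 1 × 6 = 2,234,400,000 bytes.
Total = 9,490,307,850 bytes = 8.84 GiB.

8.84 GiB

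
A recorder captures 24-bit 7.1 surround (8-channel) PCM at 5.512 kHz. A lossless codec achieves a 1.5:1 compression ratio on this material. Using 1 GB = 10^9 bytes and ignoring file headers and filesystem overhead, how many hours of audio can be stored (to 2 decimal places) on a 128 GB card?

Uncompressed byte rate = 5,512 × 3 × 8 = 132,288 bytes/s.
After 1.5:1 compression, effective rate ≈ 88192 bytes/s.
Capacity = 128 × 1,000,000,000 = 128,000,000,000 bytes.
128,000,000,000 / effective rate ≈ 1451378.81 s → 403.16 hours.

403.16 hours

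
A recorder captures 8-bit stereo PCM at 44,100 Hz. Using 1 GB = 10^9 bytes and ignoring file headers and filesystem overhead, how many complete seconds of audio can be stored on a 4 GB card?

45,351 seconds

Uncompressed byte rate = 44,100 × 1 × 2 = 88,200 bytes/s.
Capacity = 4 × 1,000,000,000 = 4,000,000,000 bytes.
4,000,000,000 / 88,200 ≈ 45351.47 s → 45,351 seconds.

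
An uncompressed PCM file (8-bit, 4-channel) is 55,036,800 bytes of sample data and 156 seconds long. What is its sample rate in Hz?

Bytes = sample_rate × seconds × bytes_per_sample × channels.
sample_rate = 55,036,800 / (156 × 1 × 4) = 55,036,800 / 624 = 88,200 Hz.

88,200 Hz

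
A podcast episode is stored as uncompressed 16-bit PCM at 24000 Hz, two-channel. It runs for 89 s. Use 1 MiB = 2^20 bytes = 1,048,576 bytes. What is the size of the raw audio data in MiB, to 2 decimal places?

Bytes = 24,000 samples/s × 89 s × 2 bytes/sample × 2 ch = 8,544,000 bytes.
8,544,000 / 1,048,576 = 8.15 MiB.

8.15 MiB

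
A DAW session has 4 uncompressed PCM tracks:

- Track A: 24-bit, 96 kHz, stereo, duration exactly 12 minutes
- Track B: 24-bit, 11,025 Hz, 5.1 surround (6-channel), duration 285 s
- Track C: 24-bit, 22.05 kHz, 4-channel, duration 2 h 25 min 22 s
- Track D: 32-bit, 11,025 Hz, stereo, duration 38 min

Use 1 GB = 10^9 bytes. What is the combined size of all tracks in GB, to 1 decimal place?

Track A: exactly 12 minutes = 720 s; 96,000 × 720 × 3 × 2 = 414,720,000 bytes.
Track B: 11,025 × 285 × 3 × 6 = 56,558,250 bytes.
Track C: 2 h 25 min 22 s = 8,722 s; 22,050 × 8,722 × 3 × 4 = 2,307,841,200 bytes.
Track D: 38 min = 2,280 s; 11,025 × 2,280 × 4 × 2 = 201,096,000 bytes.
Total = 2,980,215,450 bytes = 3.0 GB.

3.0 GB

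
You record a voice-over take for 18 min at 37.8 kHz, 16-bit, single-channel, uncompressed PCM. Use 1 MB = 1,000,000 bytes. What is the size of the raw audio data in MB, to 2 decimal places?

81.65 MB

Duration = 18 min = 1,080 s.
Bytes = 37,800 samples/s × 1,080 s × 2 bytes/sample × 1 ch = 81,648,000 bytes.
81,648,000 / 1,000,000 = 81.65 MB.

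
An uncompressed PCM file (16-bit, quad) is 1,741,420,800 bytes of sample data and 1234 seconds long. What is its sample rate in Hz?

176,400 Hz

Bytes = sample_rate × seconds × bytes_per_sample × channels.
sample_rate = 1,741,420,800 / (1,234 × 2 × 4) = 1,741,420,800 / 9,872 = 176,400 Hz.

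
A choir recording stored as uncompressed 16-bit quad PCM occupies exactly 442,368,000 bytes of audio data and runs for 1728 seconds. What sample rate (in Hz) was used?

Bytes = sample_rate × seconds × bytes_per_sample × channels.
sample_rate = 442,368,000 / (1,728 × 2 × 4) = 442,368,000 / 13,824 = 32,000 Hz.

32,000 Hz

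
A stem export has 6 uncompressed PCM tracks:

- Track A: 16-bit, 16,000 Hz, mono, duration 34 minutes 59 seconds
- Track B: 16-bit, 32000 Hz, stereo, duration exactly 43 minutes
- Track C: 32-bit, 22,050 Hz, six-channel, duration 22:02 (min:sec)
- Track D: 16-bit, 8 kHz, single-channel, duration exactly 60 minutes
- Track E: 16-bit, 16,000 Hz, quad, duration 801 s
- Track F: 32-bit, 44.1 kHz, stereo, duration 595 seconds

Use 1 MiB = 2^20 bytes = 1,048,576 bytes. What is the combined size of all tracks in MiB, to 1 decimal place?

1399.1 MiB

Track A: 34 minutes 59 seconds = 2,099 s; 16,000 × 2,099 × 2 × 1 = 67,168,000 bytes.
Track B: exactly 43 minutes = 2,580 s; 32,000 × 2,580 × 2 × 2 = 330,240,000 bytes.
Track C: 22:02 (min:sec) = 1,322 s; 22,050 × 1,322 × 4 × 6 = 699,602,400 bytes.
Track D: exactly 60 minutes = 3,600 s; 8,000 × 3,600 × 2 × 1 = 57,600,000 bytes.
Track E: 16,000 × 801 × 2 × 4 = 102,528,000 bytes.
Track F: 44,100 × 595 × 4 × 2 = 209,916,000 bytes.
Total = 1,467,054,400 bytes = 1399.1 MiB.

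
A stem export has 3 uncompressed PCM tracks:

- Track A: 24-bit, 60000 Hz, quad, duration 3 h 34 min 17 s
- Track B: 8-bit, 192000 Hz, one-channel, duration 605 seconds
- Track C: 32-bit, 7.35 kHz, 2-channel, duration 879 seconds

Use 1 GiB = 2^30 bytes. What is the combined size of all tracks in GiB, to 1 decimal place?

Track A: 3 h 34 min 17 s = 12,857 s; 60,000 × 12,857 × 3 × 4 = 9,257,040,000 bytes.
Track B: 192,000 × 605 × 1 × 1 = 116,160,000 bytes.
Track C: 7,350 × 879 × 4 × 2 = 51,685,200 bytes.
Total = 9,424,885,200 bytes = 8.8 GiB.

8.8 GiB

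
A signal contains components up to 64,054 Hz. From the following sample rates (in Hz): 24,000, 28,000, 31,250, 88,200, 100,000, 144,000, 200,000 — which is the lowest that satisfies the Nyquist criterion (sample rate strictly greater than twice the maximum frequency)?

144,000 Hz

Need sample rate > 2 × 64,054 = 128,108 Hz.
Lowest listed rate above 128,108 Hz is 144,000 Hz.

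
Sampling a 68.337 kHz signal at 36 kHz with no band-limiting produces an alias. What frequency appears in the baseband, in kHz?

3.663 kHz

Nyquist = 36,000/2 = 18,000 Hz; 68,337 Hz exceeds it.
Alias = |68,337 − 2×36,000| = |68,337 − 72,000| = 3,663 Hz = 3.663 kHz.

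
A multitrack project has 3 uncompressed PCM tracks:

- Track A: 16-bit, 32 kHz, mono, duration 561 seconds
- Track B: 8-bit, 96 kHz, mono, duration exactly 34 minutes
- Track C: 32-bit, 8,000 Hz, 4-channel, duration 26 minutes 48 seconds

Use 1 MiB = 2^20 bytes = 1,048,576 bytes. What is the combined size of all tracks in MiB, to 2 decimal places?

417.30 MiB

Track A: 32,000 × 561 × 2 × 1 = 35,904,000 bytes.
Track B: exactly 34 minutes = 2,040 s; 96,000 × 2,040 × 1 × 1 = 195,840,000 bytes.
Track C: 26 minutes 48 seconds = 1,608 s; 8,000 × 1,608 × 4 × 4 = 205,824,000 bytes.
Total = 437,568,000 bytes = 417.30 MiB.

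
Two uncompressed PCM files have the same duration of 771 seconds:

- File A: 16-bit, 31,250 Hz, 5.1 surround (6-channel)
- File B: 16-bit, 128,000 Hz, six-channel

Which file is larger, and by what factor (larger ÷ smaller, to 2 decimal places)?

File A: 31,250 × 2 × 6 = 375,000 bytes/s.
File B: 128,000 × 2 × 6 = 1,536,000 bytes/s.
File B is larger; ratio = 1,184,256,000 / 289,125,000 = 4.10.

File B, by a factor of 4.10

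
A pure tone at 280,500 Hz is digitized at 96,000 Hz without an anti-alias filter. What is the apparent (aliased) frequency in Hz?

Nyquist = 96,000/2 = 48,000 Hz; 280,500 Hz exceeds it.
Alias = |280,500 − 3×96,000| = |280,500 − 288,000| = 7,500 Hz.

7,500 Hz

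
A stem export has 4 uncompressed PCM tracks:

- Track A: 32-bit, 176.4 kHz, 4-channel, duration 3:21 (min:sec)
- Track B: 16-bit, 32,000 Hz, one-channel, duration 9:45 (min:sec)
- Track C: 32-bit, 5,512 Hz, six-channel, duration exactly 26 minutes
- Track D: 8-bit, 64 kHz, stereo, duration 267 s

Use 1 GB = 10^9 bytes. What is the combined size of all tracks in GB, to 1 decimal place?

Track A: 3:21 (min:sec) = 201 s; 176,400 × 201 × 4 × 4 = 567,302,400 bytes.
Track B: 9:45 (min:sec) = 585 s; 32,000 × 585 × 2 × 1 = 37,440,000 bytes.
Track C: exactly 26 minutes = 1,560 s; 5,512 × 1,560 × 4 × 6 = 206,369,280 bytes.
Track D: 64,000 × 267 × 1 × 2 = 34,176,000 bytes.
Total = 845,287,680 bytes = 0.8 GB.

0.8 GB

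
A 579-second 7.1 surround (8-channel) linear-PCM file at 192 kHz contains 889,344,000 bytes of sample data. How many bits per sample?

Bytes per sample = 889,344,000 / (192,000 × 579 × 8) = 889,344,000 / 889,344,000 = 1.
Bit depth = 1 × 8 = 8 bits.

8 bits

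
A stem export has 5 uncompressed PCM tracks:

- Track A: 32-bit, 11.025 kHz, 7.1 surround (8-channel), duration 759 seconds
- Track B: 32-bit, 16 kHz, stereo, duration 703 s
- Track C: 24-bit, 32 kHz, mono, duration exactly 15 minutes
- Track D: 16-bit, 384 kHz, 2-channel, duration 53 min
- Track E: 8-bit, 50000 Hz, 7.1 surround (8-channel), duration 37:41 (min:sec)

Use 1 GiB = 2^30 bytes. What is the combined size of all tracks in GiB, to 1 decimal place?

5.8 GiB

Track A: 11,025 × 759 × 4 × 8 = 267,775,200 bytes.
Track B: 16,000 × 703 × 4 × 2 = 89,984,000 bytes.
Track C: exactly 15 minutes = 900 s; 32,000 × 900 × 3 × 1 = 86,400,000 bytes.
Track D: 53 min = 3,180 s; 384,000 × 3,180 × 2 × 2 = 4,884,480,000 bytes.
Track E: 37:41 (min:sec) = 2,261 s; 50,000 × 2,261 × 1 × 8 = 904,400,000 bytes.
Total = 6,233,039,200 bytes = 5.8 GiB.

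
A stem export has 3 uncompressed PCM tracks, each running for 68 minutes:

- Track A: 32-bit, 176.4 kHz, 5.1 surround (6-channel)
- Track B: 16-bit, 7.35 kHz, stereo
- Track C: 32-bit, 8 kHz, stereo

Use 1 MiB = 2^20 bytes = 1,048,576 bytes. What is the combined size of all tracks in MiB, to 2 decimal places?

68 minutes = 4,080 s.
Track A: 176,400 × 4,080 × 4 × 6 = 17,273,088,000 bytes.
Track B: 7,350 × 4,080 × 2 × 2 = 119,952,000 bytes.
Track C: 8,000 × 4,080 × 4 × 2 = 261,120,000 bytes.
Total = 17,654,160,000 bytes = 16836.32 MiB.

16836.32 MiB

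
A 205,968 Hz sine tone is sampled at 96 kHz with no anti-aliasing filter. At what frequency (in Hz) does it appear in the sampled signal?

Nyquist = 96,000/2 = 48,000 Hz; 205,968 Hz exceeds it.
Alias = |205,968 − 2×96,000| = |205,968 − 192,000| = 13,968 Hz.

13,968 Hz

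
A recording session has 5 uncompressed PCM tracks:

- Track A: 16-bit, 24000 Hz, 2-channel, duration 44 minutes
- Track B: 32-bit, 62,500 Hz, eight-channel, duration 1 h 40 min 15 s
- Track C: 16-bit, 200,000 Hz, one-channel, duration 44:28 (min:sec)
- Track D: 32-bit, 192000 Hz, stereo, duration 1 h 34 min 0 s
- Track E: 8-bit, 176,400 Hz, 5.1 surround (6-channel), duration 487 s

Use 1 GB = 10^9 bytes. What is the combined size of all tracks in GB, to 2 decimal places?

22.53 GB

Track A: 44 minutes = 2,640 s; 24,000 × 2,640 × 2 × 2 = 253,440,000 bytes.
Track B: 1 h 40 min 15 s = 6,015 s; 62,500 × 6,015 × 4 × 8 = 12,030,000,000 bytes.
Track C: 44:28 (min:sec) = 2,668 s; 200,000 × 2,668 × 2 × 1 = 1,067,200,000 bytes.
Track D: 1 h 34 min 0 s = 5,640 s; 192,000 × 5,640 × 4 × 2 = 8,663,040,000 bytes.
Track E: 176,400 × 487 × 1 × 6 = 515,440,800 bytes.
Total = 22,529,120,800 bytes = 22.53 GB.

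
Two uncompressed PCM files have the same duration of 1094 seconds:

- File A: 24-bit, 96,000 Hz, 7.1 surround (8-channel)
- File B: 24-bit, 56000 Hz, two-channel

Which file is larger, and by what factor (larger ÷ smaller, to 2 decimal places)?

File A, by a factor of 6.86

File A: 96,000 × 3 × 8 = 2,304,000 bytes/s.
File B: 56,000 × 3 × 2 = 336,000 bytes/s.
File A is larger; ratio = 2,520,576,000 / 367,584,000 = 6.86.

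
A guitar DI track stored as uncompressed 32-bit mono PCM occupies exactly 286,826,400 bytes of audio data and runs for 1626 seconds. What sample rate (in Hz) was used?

44,100 Hz

Bytes = sample_rate × seconds × bytes_per_sample × channels.
sample_rate = 286,826,400 / (1,626 × 4 × 1) = 286,826,400 / 6,504 = 44,100 Hz.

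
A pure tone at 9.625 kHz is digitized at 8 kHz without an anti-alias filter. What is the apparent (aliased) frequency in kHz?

1.625 kHz

Nyquist = 8,000/2 = 4,000 Hz; 9,625 Hz exceeds it.
Alias = |9,625 − 1×8,000| = |9,625 − 8,000| = 1,625 Hz = 1.625 kHz.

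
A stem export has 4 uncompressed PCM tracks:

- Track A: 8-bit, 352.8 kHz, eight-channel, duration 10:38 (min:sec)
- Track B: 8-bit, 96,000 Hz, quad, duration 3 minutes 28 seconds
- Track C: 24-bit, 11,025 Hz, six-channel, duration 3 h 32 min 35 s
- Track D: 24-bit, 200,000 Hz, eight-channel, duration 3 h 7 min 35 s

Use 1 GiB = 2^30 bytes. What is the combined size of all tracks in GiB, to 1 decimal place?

Track A: 10:38 (min:sec) = 638 s; 352,800 × 638 × 1 × 8 = 1,800,691,200 bytes.
Track B: 3 minutes 28 seconds = 208 s; 96,000 × 208 × 1 × 4 = 79,872,000 bytes.
Track C: 3 h 32 min 35 s = 12,755 s; 11,025 × 12,755 × 3 × 6 = 2,531,229,750 bytes.
Track D: 3 h 7 min 35 s = 11,255 s; 200,000 × 11,255 × 3 × 8 = 54,024,000,000 bytes.
Total = 58,435,792,950 bytes = 54.4 GiB.

54.4 GiB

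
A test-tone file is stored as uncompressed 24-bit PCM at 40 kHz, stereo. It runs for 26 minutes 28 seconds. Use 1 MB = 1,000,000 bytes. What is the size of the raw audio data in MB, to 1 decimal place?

381.1 MB

Duration = 26 minutes 28 seconds = 1,588 s.
Bytes = 40,000 samples/s × 1,588 s × 3 bytes/sample × 2 ch = 381,120,000 bytes.
381,120,000 / 1,000,000 = 381.1 MB.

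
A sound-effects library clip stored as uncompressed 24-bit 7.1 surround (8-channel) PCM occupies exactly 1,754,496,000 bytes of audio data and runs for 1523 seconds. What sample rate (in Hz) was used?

Bytes = sample_rate × seconds × bytes_per_sample × channels.
sample_rate = 1,754,496,000 / (1,523 × 3 × 8) = 1,754,496,000 / 36,552 = 48,000 Hz.

48,000 Hz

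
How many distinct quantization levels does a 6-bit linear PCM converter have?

64 levels

2^6 = 64.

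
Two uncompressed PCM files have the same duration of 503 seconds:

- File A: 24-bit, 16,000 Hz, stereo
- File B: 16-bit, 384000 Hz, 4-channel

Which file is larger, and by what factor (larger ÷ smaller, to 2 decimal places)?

File B, by a factor of 32.00

File A: 16,000 × 3 × 2 = 96,000 bytes/s.
File B: 384,000 × 2 × 4 = 3,072,000 bytes/s.
File B is larger; ratio = 1,545,216,000 / 48,288,000 = 32.00.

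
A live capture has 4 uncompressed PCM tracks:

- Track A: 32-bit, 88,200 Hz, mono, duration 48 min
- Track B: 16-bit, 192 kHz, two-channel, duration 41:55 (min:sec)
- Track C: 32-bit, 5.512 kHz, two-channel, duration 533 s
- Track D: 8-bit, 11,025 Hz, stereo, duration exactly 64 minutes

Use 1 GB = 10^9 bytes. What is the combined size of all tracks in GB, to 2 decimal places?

Track A: 48 min = 2,880 s; 88,200 × 2,880 × 4 × 1 = 1,016,064,000 bytes.
Track B: 41:55 (min:sec) = 2,515 s; 192,000 × 2,515 × 2 × 2 = 1,931,520,000 bytes.
Track C: 5,512 × 533 × 4 × 2 = 23,503,168 bytes.
Track D: exactly 64 minutes = 3,840 s; 11,025 × 3,840 × 1 × 2 = 84,672,000 bytes.
Total = 3,055,759,168 bytes = 3.06 GB.

3.06 GB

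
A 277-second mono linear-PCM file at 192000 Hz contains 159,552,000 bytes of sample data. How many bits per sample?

Bytes per sample = 159,552,000 / (192,000 × 277 × 1) = 159,552,000 / 53,184,000 = 3.
Bit depth = 3 × 8 = 24 bits.

24 bits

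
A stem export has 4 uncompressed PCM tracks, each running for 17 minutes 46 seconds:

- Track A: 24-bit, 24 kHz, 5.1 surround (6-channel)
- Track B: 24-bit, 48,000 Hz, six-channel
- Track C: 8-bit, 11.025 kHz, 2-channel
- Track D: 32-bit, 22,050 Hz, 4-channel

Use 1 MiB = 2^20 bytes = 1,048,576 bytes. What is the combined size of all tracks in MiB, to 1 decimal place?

1698.6 MiB

17 minutes 46 seconds = 1,066 s.
Track A: 24,000 × 1,066 × 3 × 6 = 460,512,000 bytes.
Track B: 48,000 × 1,066 × 3 × 6 = 921,024,000 bytes.
Track C: 11,025 × 1,066 × 1 × 2 = 23,505,300 bytes.
Track D: 22,050 × 1,066 × 4 × 4 = 376,084,800 bytes.
Total = 1,781,126,100 bytes = 1698.6 MiB.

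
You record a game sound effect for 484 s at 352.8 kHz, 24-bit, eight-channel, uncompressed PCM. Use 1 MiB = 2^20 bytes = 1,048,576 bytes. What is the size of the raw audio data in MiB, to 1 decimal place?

Bytes = 352,800 samples/s × 484 s × 3 bytes/sample × 8 ch = 4,098,124,800 bytes.
4,098,124,800 / 1,048,576 = 3908.3 MiB.

3908.3 MiB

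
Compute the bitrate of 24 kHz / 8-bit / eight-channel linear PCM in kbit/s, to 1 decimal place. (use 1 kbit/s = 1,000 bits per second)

1536.0 kbit/s

Bit rate = 24,000 × 8 × 8 = 1,536,000 bits/s.
= 1536.0 kbit/s.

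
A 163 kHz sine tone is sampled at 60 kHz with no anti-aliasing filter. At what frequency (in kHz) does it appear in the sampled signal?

17 kHz

Nyquist = 60,000/2 = 30,000 Hz; 163,000 Hz exceeds it.
Alias = |163,000 − 3×60,000| = |163,000 − 180,000| = 17,000 Hz = 17 kHz.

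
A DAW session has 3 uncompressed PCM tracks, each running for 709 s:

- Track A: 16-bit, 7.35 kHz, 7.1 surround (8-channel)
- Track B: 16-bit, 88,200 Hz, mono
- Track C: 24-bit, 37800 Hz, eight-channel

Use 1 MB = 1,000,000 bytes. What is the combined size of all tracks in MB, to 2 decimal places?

Track A: 7,350 × 709 × 2 × 8 = 83,378,400 bytes.
Track B: 88,200 × 709 × 2 × 1 = 125,067,600 bytes.
Track C: 37,800 × 709 × 3 × 8 = 643,204,800 bytes.
Total = 851,650,800 bytes = 851.65 MB.

851.65 MB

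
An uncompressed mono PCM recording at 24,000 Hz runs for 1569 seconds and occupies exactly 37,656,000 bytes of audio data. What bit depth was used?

8 bits

Bytes per sample = 37,656,000 / (24,000 × 1,569 × 1) = 37,656,000 / 37,656,000 = 1.
Bit depth = 1 × 8 = 8 bits.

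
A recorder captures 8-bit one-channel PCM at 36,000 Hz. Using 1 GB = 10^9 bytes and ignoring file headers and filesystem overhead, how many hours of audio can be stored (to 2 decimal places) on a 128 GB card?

987.65 hours

Uncompressed byte rate = 36,000 × 1 × 1 = 36,000 bytes/s.
Capacity = 128 × 1,000,000,000 = 128,000,000,000 bytes.
128,000,000,000 / 36,000 ≈ 3555555.56 s → 987.65 hours.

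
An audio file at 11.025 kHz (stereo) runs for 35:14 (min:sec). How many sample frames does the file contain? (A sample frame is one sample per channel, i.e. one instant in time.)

35:14 (min:sec) = 2,114 s.
11,025 samples/s × 2,114 s = 23,306,850 frames.

23,306,850 sample frames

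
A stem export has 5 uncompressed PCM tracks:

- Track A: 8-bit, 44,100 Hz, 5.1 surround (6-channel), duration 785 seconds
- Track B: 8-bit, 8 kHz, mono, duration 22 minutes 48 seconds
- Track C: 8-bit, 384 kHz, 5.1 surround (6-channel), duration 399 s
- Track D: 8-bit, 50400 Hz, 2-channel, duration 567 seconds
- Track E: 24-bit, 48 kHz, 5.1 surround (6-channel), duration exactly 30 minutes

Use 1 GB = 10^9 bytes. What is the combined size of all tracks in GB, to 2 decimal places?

2.75 GB

Track A: 44,100 × 785 × 1 × 6 = 207,711,000 bytes.
Track B: 22 minutes 48 seconds = 1,368 s; 8,000 × 1,368 × 1 × 1 = 10,944,000 bytes.
Track C: 384,000 × 399 × 1 × 6 = 919,296,000 bytes.
Track D: 50,400 × 567 × 1 × 2 = 57,153,600 bytes.
Track E: exactly 30 minutes = 1,800 s; 48,000 × 1,800 × 3 × 6 = 1,555,200,000 bytes.
Total = 2,750,304,600 bytes = 2.75 GB.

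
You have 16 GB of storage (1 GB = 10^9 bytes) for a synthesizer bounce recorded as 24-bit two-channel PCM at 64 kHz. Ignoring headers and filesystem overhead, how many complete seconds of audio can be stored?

41,666 seconds

Uncompressed byte rate = 64,000 × 3 × 2 = 384,000 bytes/s.
Capacity = 16 × 1,000,000,000 = 16,000,000,000 bytes.
16,000,000,000 / 384,000 ≈ 41666.67 s → 41,666 seconds.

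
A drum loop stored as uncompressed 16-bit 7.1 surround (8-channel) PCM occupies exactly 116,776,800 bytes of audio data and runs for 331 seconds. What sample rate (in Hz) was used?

Bytes = sample_rate × seconds × bytes_per_sample × channels.
sample_rate = 116,776,800 / (331 × 2 × 8) = 116,776,800 / 5,296 = 22,050 Hz.

22,050 Hz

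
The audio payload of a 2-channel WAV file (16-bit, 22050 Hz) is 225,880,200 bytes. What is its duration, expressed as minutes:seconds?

42:41

Byte rate = 22,050 × 2 × 2 = 88,200 bytes/s.
Duration = 225,880,200 / 88,200 = 2,561 s.
2,561 s = 42:41.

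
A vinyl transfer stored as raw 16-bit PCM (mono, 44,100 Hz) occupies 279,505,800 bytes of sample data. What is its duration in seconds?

3,169 seconds

Byte rate = 44,100 × 2 × 1 = 88,200 bytes/s.
Duration = 279,505,800 / 88,200 = 3,169 s.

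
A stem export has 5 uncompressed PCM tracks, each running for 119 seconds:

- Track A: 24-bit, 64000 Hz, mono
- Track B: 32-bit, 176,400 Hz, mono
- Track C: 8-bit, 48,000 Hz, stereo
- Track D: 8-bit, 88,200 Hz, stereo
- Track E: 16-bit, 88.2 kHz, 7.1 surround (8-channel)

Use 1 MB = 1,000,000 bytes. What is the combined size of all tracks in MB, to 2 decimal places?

307.16 MB

Track A: 64,000 × 119 × 3 × 1 = 22,848,000 bytes.
Track B: 176,400 × 119 × 4 × 1 = 83,966,400 bytes.
Track C: 48,000 × 119 × 1 × 2 = 11,424,000 bytes.
Track D: 88,200 × 119 × 1 × 2 = 20,991,600 bytes.
Track E: 88,200 × 119 × 2 × 8 = 167,932,800 bytes.
Total = 307,162,800 bytes = 307.16 MB.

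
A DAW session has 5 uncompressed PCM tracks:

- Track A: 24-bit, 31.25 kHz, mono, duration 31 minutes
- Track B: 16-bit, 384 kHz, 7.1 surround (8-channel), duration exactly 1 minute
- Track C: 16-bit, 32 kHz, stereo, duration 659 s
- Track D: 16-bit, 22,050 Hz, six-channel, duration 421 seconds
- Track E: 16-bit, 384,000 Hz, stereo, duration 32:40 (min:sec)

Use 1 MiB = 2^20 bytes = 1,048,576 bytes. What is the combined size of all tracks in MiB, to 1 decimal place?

Track A: 31 minutes = 1,860 s; 31,250 × 1,860 × 3 × 1 = 174,375,000 bytes.
Track B: exactly 1 minute = 60 s; 384,000 × 60 × 2 × 8 = 368,640,000 bytes.
Track C: 32,000 × 659 × 2 × 2 = 84,352,000 bytes.
Track D: 22,050 × 421 × 2 × 6 = 111,396,600 bytes.
Track E: 32:40 (min:sec) = 1,960 s; 384,000 × 1,960 × 2 × 2 = 3,010,560,000 bytes.
Total = 3,749,323,600 bytes = 3575.6 MiB.

3575.6 MiB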